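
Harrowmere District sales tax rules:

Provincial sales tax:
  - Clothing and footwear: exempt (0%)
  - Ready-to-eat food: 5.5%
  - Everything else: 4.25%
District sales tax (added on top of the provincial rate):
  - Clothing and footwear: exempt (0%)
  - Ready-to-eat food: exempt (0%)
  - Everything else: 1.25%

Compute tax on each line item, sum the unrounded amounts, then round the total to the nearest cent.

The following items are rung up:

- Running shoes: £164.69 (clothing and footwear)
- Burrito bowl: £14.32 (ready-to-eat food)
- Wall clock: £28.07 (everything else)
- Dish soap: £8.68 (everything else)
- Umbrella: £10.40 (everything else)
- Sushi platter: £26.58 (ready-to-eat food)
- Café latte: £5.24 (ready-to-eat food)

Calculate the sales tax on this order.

Running shoes £164.69: clothing and footwear → 0% + 0% district = 0% → £0.00
Burrito bowl £14.32: ready-to-eat food → 5.5% + 0% district = 5.5% → £0.7876
Wall clock £28.07: everything else → 4.25% + 1.25% district = 5.5% → £1.54385
Dish soap £8.68: everything else → 4.25% + 1.25% district = 5.5% → £0.4774
Umbrella £10.40: everything else → 4.25% + 1.25% district = 5.5% → £0.572
Sushi platter £26.58: ready-to-eat food → 5.5% + 0% district = 5.5% → £1.4619
Café latte £5.24: ready-to-eat food → 5.5% + 0% district = 5.5% → £0.2882
Unrounded tax sum = £5.13095 → £5.13

£5.13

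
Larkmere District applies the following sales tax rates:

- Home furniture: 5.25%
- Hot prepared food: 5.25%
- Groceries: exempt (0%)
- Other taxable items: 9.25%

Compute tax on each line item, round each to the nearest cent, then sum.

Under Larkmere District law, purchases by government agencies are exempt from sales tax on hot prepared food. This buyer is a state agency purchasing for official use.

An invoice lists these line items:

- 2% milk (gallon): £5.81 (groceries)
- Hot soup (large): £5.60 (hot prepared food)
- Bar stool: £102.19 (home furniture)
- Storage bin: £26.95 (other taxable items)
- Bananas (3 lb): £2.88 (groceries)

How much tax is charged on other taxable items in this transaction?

£2.49

Storage bin £26.95: other taxable items → 9.25% → £2.49
Tax on other taxable items = £2.49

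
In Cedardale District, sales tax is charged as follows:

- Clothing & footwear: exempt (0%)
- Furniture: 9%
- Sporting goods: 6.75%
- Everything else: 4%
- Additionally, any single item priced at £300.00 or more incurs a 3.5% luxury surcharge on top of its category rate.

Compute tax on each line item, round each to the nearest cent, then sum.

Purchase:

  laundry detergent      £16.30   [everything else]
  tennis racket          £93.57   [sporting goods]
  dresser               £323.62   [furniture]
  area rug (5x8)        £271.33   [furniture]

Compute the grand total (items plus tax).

£776.66

Laundry detergent £16.30: everything else → 4% → £0.65
Tennis racket £93.57: sporting goods → 6.75% → £6.32
Dresser £323.62: furniture → 9% + 3.5% surcharge = 12.5% → £40.45
Area rug (5x8) £271.33: furniture → 9% → £24.42
Subtotal = £704.82; tax = £71.84; total due = £776.66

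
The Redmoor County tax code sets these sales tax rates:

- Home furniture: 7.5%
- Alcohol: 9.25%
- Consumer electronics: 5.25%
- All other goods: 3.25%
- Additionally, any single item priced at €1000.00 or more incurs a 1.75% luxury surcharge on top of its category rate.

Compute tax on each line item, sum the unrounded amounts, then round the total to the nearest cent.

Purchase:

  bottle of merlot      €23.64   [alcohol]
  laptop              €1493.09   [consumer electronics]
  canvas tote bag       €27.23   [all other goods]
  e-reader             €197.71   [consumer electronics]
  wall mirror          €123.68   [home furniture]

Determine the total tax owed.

Bottle of merlot €23.64: alcohol → 9.25% → €2.1867
Laptop €1493.09: consumer electronics → 5.25% + 1.75% surcharge = 7% → €104.5163
Canvas tote bag €27.23: all other goods → 3.25% → €0.884975
E-reader €197.71: consumer electronics → 5.25% → €10.379775
Wall mirror €123.68: home furniture → 7.5% → €9.276
Unrounded tax sum = €127.24375 → €127.24

€127.24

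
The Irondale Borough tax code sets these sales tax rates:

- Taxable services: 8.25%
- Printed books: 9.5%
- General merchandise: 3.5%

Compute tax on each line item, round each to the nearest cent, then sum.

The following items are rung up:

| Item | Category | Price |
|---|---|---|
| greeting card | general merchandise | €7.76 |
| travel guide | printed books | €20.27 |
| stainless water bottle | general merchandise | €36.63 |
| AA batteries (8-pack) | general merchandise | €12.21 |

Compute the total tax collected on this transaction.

Greeting card €7.76: general merchandise → 3.5% → €0.27
Travel guide €20.27: printed books → 9.5% → €1.93
Stainless water bottle €36.63: general merchandise → 3.5% → €1.28
AA batteries (8-pack) €12.21: general merchandise → 3.5% → €0.43
Total tax = €0.27 + €1.93 + €1.28 + €0.43 = €3.91

€3.91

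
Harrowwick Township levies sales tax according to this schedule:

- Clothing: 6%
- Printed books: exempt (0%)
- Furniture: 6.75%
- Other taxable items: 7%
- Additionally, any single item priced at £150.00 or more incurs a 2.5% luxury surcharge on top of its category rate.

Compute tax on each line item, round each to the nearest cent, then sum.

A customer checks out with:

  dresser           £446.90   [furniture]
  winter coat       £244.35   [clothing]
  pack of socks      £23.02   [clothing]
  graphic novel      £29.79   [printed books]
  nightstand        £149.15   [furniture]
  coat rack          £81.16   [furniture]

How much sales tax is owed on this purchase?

Dresser £446.90: furniture → 6.75% + 2.5% surcharge = 9.25% → £41.34
Winter coat £244.35: clothing → 6% + 2.5% surcharge = 8.5% → £20.77
Pack of socks £23.02: clothing → 6% → £1.38
Graphic novel £29.79: printed books → 0% → £0.00
Nightstand £149.15: furniture → 6.75% → £10.07
Coat rack £81.16: furniture → 6.75% → £5.48
Total tax = £41.34 + £20.77 + £1.38 + £10.07 + £5.48 = £79.04

£79.04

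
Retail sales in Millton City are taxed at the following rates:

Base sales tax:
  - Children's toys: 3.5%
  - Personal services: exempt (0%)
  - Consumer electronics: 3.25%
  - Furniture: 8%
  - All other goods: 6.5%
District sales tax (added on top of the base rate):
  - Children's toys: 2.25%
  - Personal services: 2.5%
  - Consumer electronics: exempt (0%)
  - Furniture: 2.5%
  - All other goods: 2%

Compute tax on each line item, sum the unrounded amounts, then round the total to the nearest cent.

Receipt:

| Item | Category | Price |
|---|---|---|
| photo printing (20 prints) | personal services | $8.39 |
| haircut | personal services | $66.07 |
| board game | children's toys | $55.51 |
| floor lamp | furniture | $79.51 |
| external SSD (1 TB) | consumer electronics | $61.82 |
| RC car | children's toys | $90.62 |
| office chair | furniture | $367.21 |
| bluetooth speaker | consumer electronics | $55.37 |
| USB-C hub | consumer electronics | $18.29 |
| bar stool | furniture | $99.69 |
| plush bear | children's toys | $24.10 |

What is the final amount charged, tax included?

Photo printing (20 prints) $8.39: personal services → 0% + 2.5% district = 2.5% → $0.20975
Haircut $66.07: personal services → 0% + 2.5% district = 2.5% → $1.65175
Board game $55.51: children's toys → 3.5% + 2.25% district = 5.75% → $3.191825
Floor lamp $79.51: furniture → 8% + 2.5% district = 10.5% → $8.34855
External SSD (1 TB) $61.82: consumer electronics → 3.25% + 0% district = 3.25% → $2.00915
RC car $90.62: children's toys → 3.5% + 2.25% district = 5.75% → $5.21065
Office chair $367.21: furniture → 8% + 2.5% district = 10.5% → $38.55705
Bluetooth speaker $55.37: consumer electronics → 3.25% + 0% district = 3.25% → $1.799525
USB-C hub $18.29: consumer electronics → 3.25% + 0% district = 3.25% → $0.594425
Bar stool $99.69: furniture → 8% + 2.5% district = 10.5% → $10.46745
Plush bear $24.10: children's toys → 3.5% + 2.25% district = 5.75% → $1.38575
Subtotal = $926.58; unrounded tax = $73.425875 → $73.43; total due = $1000.01

$1000.01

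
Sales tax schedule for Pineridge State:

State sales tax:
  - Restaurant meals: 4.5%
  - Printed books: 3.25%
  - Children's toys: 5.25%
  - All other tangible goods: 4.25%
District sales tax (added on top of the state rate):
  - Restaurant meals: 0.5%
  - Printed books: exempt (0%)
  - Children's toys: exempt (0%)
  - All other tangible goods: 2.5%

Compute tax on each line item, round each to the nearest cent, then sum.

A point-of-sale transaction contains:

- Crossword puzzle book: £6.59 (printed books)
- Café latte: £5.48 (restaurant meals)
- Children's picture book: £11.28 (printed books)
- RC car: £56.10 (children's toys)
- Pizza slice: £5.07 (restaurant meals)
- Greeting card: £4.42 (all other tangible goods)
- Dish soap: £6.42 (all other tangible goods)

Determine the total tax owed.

Crossword puzzle book £6.59: printed books → 3.25% + 0% district = 3.25% → £0.21
Café latte £5.48: restaurant meals → 4.5% + 0.5% district = 5% → £0.27
Children's picture book £11.28: printed books → 3.25% + 0% district = 3.25% → £0.37
RC car £56.10: children's toys → 5.25% + 0% district = 5.25% → £2.95
Pizza slice £5.07: restaurant meals → 4.5% + 0.5% district = 5% → £0.25
Greeting card £4.42: all other tangible goods → 4.25% + 2.5% district = 6.75% → £0.30
Dish soap £6.42: all other tangible goods → 4.25% + 2.5% district = 6.75% → £0.43
Total tax = £0.21 + £0.27 + £0.37 + £2.95 + £0.25 + £0.30 + £0.43 = £4.78

£4.78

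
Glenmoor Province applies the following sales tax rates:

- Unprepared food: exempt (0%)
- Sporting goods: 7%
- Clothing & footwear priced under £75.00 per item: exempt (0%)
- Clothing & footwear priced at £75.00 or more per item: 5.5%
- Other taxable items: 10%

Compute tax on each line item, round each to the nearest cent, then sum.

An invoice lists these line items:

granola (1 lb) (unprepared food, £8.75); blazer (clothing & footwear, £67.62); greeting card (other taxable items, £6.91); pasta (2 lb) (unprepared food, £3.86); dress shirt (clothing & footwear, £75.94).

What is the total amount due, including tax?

Granola (1 lb) £8.75: unprepared food → 0% → £0.00
Blazer £67.62: clothing & footwear, under £75.00 → 0% → £0.00
Greeting card £6.91: other taxable items → 10% → £0.69
Pasta (2 lb) £3.86: unprepared food → 0% → £0.00
Dress shirt £75.94: clothing & footwear, £75.00 or more → 5.5% → £4.18
Subtotal = £163.08; tax = £4.87; total due = £167.95

£167.95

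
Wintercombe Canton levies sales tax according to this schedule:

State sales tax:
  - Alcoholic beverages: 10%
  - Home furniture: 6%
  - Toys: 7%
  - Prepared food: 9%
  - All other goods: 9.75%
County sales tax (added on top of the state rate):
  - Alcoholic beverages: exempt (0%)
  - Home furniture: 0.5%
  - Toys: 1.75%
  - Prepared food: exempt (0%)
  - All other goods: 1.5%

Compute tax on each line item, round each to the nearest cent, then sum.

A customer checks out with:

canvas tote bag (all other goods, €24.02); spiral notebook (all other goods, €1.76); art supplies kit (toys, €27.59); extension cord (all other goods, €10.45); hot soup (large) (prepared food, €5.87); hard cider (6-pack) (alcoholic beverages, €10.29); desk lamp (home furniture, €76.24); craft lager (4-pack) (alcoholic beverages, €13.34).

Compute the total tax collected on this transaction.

€14.34

Canvas tote bag €24.02: all other goods → 9.75% + 1.5% county = 11.25% → €2.70
Spiral notebook €1.76: all other goods → 9.75% + 1.5% county = 11.25% → €0.20
Art supplies kit €27.59: toys → 7% + 1.75% county = 8.75% → €2.41
Extension cord €10.45: all other goods → 9.75% + 1.5% county = 11.25% → €1.18
Hot soup (large) €5.87: prepared food → 9% + 0% county = 9% → €0.53
Hard cider (6-pack) €10.29: alcoholic beverages → 10% + 0% county = 10% → €1.03
Desk lamp €76.24: home furniture → 6% + 0.5% county = 6.5% → €4.96
Craft lager (4-pack) €13.34: alcoholic beverages → 10% + 0% county = 10% → €1.33
Total tax = €2.70 + €0.20 + €2.41 + €1.18 + €0.53 + €1.03 + €4.96 + €1.33 = €14.34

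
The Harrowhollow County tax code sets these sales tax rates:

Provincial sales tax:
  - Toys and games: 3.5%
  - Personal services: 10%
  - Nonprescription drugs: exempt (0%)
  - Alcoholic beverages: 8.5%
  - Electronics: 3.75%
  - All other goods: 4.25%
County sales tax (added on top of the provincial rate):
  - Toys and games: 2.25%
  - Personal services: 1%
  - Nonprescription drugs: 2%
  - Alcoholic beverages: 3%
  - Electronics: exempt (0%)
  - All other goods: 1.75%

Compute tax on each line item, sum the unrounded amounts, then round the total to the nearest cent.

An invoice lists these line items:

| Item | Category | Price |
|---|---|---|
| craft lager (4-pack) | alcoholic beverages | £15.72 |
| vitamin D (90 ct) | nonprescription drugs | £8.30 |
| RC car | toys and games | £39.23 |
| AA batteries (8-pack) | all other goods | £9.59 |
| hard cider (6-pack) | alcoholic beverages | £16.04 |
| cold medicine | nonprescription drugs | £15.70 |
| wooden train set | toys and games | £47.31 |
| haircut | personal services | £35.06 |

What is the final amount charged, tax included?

£200.49

Craft lager (4-pack) £15.72: alcoholic beverages → 8.5% + 3% county = 11.5% → £1.8078
Vitamin D (90 ct) £8.30: nonprescription drugs → 0% + 2% county = 2% → £0.166
RC car £39.23: toys and games → 3.5% + 2.25% county = 5.75% → £2.255725
AA batteries (8-pack) £9.59: all other goods → 4.25% + 1.75% county = 6% → £0.5754
Hard cider (6-pack) £16.04: alcoholic beverages → 8.5% + 3% county = 11.5% → £1.8446
Cold medicine £15.70: nonprescription drugs → 0% + 2% county = 2% → £0.314
Wooden train set £47.31: toys and games → 3.5% + 2.25% county = 5.75% → £2.720325
Haircut £35.06: personal services → 10% + 1% county = 11% → £3.8566
Subtotal = £186.95; unrounded tax = £13.54045 → £13.54; total due = £200.49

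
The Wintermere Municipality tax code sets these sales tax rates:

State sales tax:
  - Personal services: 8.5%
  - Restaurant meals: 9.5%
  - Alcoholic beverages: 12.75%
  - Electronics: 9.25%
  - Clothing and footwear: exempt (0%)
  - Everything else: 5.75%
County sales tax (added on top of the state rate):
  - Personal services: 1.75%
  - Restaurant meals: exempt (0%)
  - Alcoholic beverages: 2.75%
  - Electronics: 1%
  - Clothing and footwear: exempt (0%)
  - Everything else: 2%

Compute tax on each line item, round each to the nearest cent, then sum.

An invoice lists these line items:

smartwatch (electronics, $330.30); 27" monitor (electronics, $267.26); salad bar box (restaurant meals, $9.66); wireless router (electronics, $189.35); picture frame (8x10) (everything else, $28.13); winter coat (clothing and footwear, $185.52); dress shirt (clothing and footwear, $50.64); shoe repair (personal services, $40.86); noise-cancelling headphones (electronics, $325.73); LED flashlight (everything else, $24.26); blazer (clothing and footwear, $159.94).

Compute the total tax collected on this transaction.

$123.22

Smartwatch $330.30: electronics → 9.25% + 1% county = 10.25% → $33.86
27" monitor $267.26: electronics → 9.25% + 1% county = 10.25% → $27.39
Salad bar box $9.66: restaurant meals → 9.5% + 0% county = 9.5% → $0.92
Wireless router $189.35: electronics → 9.25% + 1% county = 10.25% → $19.41
Picture frame (8x10) $28.13: everything else → 5.75% + 2% county = 7.75% → $2.18
Winter coat $185.52: clothing and footwear → 0% + 0% county = 0% → $0.00
Dress shirt $50.64: clothing and footwear → 0% + 0% county = 0% → $0.00
Shoe repair $40.86: personal services → 8.5% + 1.75% county = 10.25% → $4.19
Noise-cancelling headphones $325.73: electronics → 9.25% + 1% county = 10.25% → $33.39
LED flashlight $24.26: everything else → 5.75% + 2% county = 7.75% → $1.88
Blazer $159.94: clothing and footwear → 0% + 0% county = 0% → $0.00
Total tax = $33.86 + $27.39 + $0.92 + $19.41 + $2.18 + $4.19 + $33.39 + $1.88 = $123.22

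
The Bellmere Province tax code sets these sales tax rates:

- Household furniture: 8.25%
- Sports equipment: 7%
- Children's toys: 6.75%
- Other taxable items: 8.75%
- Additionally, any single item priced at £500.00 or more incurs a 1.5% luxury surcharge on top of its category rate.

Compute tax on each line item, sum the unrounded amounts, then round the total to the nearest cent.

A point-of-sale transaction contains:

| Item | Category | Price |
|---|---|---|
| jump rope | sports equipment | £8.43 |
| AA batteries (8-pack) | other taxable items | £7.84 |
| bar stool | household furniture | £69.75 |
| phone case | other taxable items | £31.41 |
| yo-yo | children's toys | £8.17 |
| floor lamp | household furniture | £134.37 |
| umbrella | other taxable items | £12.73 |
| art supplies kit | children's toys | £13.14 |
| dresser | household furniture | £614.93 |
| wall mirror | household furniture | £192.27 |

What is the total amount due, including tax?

£1192.27

Jump rope £8.43: sports equipment → 7% → £0.5901
AA batteries (8-pack) £7.84: other taxable items → 8.75% → £0.686
Bar stool £69.75: household furniture → 8.25% → £5.754375
Phone case £31.41: other taxable items → 8.75% → £2.748375
Yo-yo £8.17: children's toys → 6.75% → £0.551475
Floor lamp £134.37: household furniture → 8.25% → £11.085525
Umbrella £12.73: other taxable items → 8.75% → £1.113875
Art supplies kit £13.14: children's toys → 6.75% → £0.88695
Dresser £614.93: household furniture → 8.25% + 1.5% surcharge = 9.75% → £59.955675
Wall mirror £192.27: household furniture → 8.25% → £15.862275
Subtotal = £1093.04; unrounded tax = £99.234625 → £99.23; total due = £1192.27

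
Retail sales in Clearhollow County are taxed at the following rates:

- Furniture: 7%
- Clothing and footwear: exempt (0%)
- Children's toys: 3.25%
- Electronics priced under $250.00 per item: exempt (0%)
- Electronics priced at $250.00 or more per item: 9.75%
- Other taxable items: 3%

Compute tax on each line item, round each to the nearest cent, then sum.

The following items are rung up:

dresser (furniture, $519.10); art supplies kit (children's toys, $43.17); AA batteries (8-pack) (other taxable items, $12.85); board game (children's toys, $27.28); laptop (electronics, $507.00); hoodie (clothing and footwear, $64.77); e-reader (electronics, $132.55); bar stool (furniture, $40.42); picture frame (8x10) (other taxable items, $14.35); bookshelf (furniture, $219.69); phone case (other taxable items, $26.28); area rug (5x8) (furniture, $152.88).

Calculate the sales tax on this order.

$118.58

Dresser $519.10: furniture → 7% → $36.34
Art supplies kit $43.17: children's toys → 3.25% → $1.40
AA batteries (8-pack) $12.85: other taxable items → 3% → $0.39
Board game $27.28: children's toys → 3.25% → $0.89
Laptop $507.00: electronics, $250.00 or more → 9.75% → $49.43
Hoodie $64.77: clothing and footwear → 0% → $0.00
E-reader $132.55: electronics, under $250.00 → 0% → $0.00
Bar stool $40.42: furniture → 7% → $2.83
Picture frame (8x10) $14.35: other taxable items → 3% → $0.43
Bookshelf $219.69: furniture → 7% → $15.38
Phone case $26.28: other taxable items → 3% → $0.79
Area rug (5x8) $152.88: furniture → 7% → $10.70
Total tax = $36.34 + $1.40 + $0.39 + $0.89 + $49.43 + $2.83 + $0.43 + $15.38 + $0.79 + $10.70 = $118.58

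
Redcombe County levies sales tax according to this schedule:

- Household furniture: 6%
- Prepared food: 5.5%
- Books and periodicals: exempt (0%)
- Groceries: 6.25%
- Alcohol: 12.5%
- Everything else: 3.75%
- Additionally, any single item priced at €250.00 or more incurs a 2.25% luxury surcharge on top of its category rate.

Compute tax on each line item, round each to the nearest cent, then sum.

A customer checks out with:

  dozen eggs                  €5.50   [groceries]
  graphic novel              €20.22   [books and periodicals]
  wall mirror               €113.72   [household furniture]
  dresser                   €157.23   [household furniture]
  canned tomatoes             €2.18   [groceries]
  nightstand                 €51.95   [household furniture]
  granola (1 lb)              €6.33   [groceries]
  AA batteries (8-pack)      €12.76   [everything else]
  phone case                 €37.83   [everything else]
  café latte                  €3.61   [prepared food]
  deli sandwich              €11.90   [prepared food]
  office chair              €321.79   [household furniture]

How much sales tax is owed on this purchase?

Dozen eggs €5.50: groceries → 6.25% → €0.34
Graphic novel €20.22: books and periodicals → 0% → €0.00
Wall mirror €113.72: household furniture → 6% → €6.82
Dresser €157.23: household furniture → 6% → €9.43
Canned tomatoes €2.18: groceries → 6.25% → €0.14
Nightstand €51.95: household furniture → 6% → €3.12
Granola (1 lb) €6.33: groceries → 6.25% → €0.40
AA batteries (8-pack) €12.76: everything else → 3.75% → €0.48
Phone case €37.83: everything else → 3.75% → €1.42
Café latte €3.61: prepared food → 5.5% → €0.20
Deli sandwich €11.90: prepared food → 5.5% → €0.65
Office chair €321.79: household furniture → 6% + 2.25% surcharge = 8.25% → €26.55
Total tax = €0.34 + €6.82 + €9.43 + €0.14 + €3.12 + €0.40 + €0.48 + €1.42 + €0.20 + €0.65 + €26.55 = €49.55

€49.55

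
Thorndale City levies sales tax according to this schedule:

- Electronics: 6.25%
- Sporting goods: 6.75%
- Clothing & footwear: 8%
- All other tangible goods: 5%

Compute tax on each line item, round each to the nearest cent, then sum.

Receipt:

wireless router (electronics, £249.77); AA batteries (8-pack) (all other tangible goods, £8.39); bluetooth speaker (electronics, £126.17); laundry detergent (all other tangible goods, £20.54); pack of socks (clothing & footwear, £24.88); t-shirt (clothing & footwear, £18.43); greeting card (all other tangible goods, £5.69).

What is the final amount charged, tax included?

Wireless router £249.77: electronics → 6.25% → £15.61
AA batteries (8-pack) £8.39: all other tangible goods → 5% → £0.42
Bluetooth speaker £126.17: electronics → 6.25% → £7.89
Laundry detergent £20.54: all other tangible goods → 5% → £1.03
Pack of socks £24.88: clothing & footwear → 8% → £1.99
T-shirt £18.43: clothing & footwear → 8% → £1.47
Greeting card £5.69: all other tangible goods → 5% → £0.28
Subtotal = £453.87; tax = £28.69; total due = £482.56

£482.56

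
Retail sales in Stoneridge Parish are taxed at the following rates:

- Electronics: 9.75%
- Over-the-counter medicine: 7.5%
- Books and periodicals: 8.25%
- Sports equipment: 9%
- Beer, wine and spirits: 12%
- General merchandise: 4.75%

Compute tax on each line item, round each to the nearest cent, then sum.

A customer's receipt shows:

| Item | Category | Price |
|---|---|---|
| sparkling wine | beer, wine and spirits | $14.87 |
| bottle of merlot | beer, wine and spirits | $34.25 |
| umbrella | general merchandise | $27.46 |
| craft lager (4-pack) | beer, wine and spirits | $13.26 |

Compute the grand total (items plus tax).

Sparkling wine $14.87: beer, wine and spirits → 12% → $1.78
Bottle of merlot $34.25: beer, wine and spirits → 12% → $4.11
Umbrella $27.46: general merchandise → 4.75% → $1.30
Craft lager (4-pack) $13.26: beer, wine and spirits → 12% → $1.59
Subtotal = $89.84; tax = $8.78; total due = $98.62

$98.62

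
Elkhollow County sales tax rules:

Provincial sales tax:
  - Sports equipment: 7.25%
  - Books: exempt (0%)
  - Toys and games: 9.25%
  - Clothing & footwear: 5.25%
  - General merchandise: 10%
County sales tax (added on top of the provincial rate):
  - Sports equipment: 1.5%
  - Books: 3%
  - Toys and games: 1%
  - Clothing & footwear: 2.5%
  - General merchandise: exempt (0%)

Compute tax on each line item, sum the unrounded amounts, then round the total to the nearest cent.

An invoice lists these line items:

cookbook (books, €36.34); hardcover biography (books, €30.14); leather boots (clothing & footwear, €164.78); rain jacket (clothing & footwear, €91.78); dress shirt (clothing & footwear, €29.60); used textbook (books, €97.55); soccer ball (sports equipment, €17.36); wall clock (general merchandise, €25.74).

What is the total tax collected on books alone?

Cookbook €36.34: books → 0% + 3% county = 3% → €1.0902
Hardcover biography €30.14: books → 0% + 3% county = 3% → €0.9042
Used textbook €97.55: books → 0% + 3% county = 3% → €2.9265
Tax on books: unrounded sum = €4.9209 → €4.92

€4.92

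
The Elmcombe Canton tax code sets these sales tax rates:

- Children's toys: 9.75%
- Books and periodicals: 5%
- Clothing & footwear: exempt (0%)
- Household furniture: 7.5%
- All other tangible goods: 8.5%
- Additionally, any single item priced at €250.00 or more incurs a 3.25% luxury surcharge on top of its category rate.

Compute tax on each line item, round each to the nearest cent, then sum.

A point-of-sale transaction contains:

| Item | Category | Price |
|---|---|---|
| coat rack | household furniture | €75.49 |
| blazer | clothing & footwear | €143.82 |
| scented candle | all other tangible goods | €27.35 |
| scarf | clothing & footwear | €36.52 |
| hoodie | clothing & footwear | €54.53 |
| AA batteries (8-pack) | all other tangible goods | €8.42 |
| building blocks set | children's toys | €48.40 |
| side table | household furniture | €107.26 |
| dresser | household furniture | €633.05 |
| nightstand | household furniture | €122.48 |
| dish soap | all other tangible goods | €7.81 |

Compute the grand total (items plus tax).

€1364.49

Coat rack €75.49: household furniture → 7.5% → €5.66
Blazer €143.82: clothing & footwear → 0% → €0.00
Scented candle €27.35: all other tangible goods → 8.5% → €2.32
Scarf €36.52: clothing & footwear → 0% → €0.00
Hoodie €54.53: clothing & footwear → 0% → €0.00
AA batteries (8-pack) €8.42: all other tangible goods → 8.5% → €0.72
Building blocks set €48.40: children's toys → 9.75% → €4.72
Side table €107.26: household furniture → 7.5% → €8.04
Dresser €633.05: household furniture → 7.5% + 3.25% surcharge = 10.75% → €68.05
Nightstand €122.48: household furniture → 7.5% → €9.19
Dish soap €7.81: all other tangible goods → 8.5% → €0.66
Subtotal = €1265.13; tax = €99.36; total due = €1364.49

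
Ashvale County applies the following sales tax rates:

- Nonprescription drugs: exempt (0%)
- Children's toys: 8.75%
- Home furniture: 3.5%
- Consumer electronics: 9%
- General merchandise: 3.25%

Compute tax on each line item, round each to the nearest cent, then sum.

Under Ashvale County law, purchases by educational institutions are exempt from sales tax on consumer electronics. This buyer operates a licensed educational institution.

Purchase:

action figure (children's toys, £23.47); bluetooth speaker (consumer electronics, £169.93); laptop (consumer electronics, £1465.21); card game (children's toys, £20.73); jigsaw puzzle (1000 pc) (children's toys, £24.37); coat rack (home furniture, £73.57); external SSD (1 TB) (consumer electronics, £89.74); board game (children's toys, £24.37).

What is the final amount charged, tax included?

£1902.08

Action figure £23.47: children's toys → 8.75% → £2.05
Bluetooth speaker £169.93: consumer electronics, buyer-exempt → 0% → £0.00
Laptop £1465.21: consumer electronics, buyer-exempt → 0% → £0.00
Card game £20.73: children's toys → 8.75% → £1.81
Jigsaw puzzle (1000 pc) £24.37: children's toys → 8.75% → £2.13
Coat rack £73.57: home furniture → 3.5% → £2.57
External SSD (1 TB) £89.74: consumer electronics, buyer-exempt → 0% → £0.00
Board game £24.37: children's toys → 8.75% → £2.13
Subtotal = £1891.39; tax = £10.69; total due = £1902.08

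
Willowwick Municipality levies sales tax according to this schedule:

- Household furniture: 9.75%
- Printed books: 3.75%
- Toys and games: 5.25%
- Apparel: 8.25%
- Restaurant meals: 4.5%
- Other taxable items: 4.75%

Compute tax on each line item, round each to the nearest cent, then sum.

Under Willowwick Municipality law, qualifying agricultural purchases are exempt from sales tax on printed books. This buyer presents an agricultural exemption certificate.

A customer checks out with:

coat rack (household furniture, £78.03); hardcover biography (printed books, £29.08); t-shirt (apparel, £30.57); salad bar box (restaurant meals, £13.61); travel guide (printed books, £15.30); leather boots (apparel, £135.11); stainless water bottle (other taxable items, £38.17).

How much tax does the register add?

Coat rack £78.03: household furniture → 9.75% → £7.61
Hardcover biography £29.08: printed books, buyer-exempt → 0% → £0.00
T-shirt £30.57: apparel → 8.25% → £2.52
Salad bar box £13.61: restaurant meals → 4.5% → £0.61
Travel guide £15.30: printed books, buyer-exempt → 0% → £0.00
Leather boots £135.11: apparel → 8.25% → £11.15
Stainless water bottle £38.17: other taxable items → 4.75% → £1.81
Total tax = £7.61 + £2.52 + £0.61 + £11.15 + £1.81 = £23.70

£23.70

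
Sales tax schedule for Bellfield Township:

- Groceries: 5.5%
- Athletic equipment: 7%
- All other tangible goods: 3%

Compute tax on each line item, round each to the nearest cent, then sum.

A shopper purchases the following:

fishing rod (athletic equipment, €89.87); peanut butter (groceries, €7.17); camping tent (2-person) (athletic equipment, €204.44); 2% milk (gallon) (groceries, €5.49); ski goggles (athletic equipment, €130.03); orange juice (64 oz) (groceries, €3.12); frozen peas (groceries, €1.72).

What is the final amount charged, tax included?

Fishing rod €89.87: athletic equipment → 7% → €6.29
Peanut butter €7.17: groceries → 5.5% → €0.39
Camping tent (2-person) €204.44: athletic equipment → 7% → €14.31
2% milk (gallon) €5.49: groceries → 5.5% → €0.30
Ski goggles €130.03: athletic equipment → 7% → €9.10
Orange juice (64 oz) €3.12: groceries → 5.5% → €0.17
Frozen peas €1.72: groceries → 5.5% → €0.09
Subtotal = €441.84; tax = €30.65; total due = €472.49

€472.49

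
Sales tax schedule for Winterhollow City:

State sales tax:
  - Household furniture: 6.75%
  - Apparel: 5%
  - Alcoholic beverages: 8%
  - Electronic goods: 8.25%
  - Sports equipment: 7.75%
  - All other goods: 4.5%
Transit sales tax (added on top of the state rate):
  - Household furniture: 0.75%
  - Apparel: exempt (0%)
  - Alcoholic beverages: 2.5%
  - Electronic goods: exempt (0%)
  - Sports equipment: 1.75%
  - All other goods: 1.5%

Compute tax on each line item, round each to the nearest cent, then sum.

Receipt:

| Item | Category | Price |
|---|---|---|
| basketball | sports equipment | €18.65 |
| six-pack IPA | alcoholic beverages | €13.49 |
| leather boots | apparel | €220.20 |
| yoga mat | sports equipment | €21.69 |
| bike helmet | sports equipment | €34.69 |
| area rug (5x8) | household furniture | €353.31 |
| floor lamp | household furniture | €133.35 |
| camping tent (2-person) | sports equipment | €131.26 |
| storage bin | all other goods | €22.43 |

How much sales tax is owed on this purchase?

€69.88

Basketball €18.65: sports equipment → 7.75% + 1.75% transit = 9.5% → €1.77
Six-pack IPA €13.49: alcoholic beverages → 8% + 2.5% transit = 10.5% → €1.42
Leather boots €220.20: apparel → 5% + 0% transit = 5% → €11.01
Yoga mat €21.69: sports equipment → 7.75% + 1.75% transit = 9.5% → €2.06
Bike helmet €34.69: sports equipment → 7.75% + 1.75% transit = 9.5% → €3.30
Area rug (5x8) €353.31: household furniture → 6.75% + 0.75% transit = 7.5% → €26.50
Floor lamp €133.35: household furniture → 6.75% + 0.75% transit = 7.5% → €10.00
Camping tent (2-person) €131.26: sports equipment → 7.75% + 1.75% transit = 9.5% → €12.47
Storage bin €22.43: all other goods → 4.5% + 1.5% transit = 6% → €1.35
Total tax = €1.77 + €1.42 + €11.01 + €2.06 + €3.30 + €26.50 + €10.00 + €12.47 + €1.35 = €69.88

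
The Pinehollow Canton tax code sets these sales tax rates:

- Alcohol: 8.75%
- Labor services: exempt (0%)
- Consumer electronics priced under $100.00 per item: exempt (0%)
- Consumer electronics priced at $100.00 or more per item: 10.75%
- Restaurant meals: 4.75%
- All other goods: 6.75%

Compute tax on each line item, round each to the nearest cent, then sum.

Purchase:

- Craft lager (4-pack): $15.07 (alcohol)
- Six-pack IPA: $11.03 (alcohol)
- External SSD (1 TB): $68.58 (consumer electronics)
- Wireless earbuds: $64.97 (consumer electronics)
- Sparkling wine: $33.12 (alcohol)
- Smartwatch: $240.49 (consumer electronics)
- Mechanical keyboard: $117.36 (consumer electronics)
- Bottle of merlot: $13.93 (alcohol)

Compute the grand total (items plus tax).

$609.43

Craft lager (4-pack) $15.07: alcohol → 8.75% → $1.32
Six-pack IPA $11.03: alcohol → 8.75% → $0.97
External SSD (1 TB) $68.58: consumer electronics, under $100.00 → 0% → $0.00
Wireless earbuds $64.97: consumer electronics, under $100.00 → 0% → $0.00
Sparkling wine $33.12: alcohol → 8.75% → $2.90
Smartwatch $240.49: consumer electronics, $100.00 or more → 10.75% → $25.85
Mechanical keyboard $117.36: consumer electronics, $100.00 or more → 10.75% → $12.62
Bottle of merlot $13.93: alcohol → 8.75% → $1.22
Subtotal = $564.55; tax = $44.88; total due = $609.43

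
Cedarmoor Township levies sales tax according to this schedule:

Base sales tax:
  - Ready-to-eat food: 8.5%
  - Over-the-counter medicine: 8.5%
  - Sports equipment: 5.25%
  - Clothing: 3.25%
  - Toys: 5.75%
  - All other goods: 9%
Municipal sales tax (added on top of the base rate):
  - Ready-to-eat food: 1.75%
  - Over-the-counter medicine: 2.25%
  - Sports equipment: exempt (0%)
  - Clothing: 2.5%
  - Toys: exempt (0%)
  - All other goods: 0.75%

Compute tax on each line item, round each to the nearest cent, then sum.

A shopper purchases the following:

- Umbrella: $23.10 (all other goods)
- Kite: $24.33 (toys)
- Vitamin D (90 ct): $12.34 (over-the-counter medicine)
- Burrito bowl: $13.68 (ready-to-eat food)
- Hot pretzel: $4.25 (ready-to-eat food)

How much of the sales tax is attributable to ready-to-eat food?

Burrito bowl $13.68: ready-to-eat food → 8.5% + 1.75% municipal = 10.25% → $1.40
Hot pretzel $4.25: ready-to-eat food → 8.5% + 1.75% municipal = 10.25% → $0.44
Tax on ready-to-eat food = $1.40 + $0.44 = $1.84

$1.84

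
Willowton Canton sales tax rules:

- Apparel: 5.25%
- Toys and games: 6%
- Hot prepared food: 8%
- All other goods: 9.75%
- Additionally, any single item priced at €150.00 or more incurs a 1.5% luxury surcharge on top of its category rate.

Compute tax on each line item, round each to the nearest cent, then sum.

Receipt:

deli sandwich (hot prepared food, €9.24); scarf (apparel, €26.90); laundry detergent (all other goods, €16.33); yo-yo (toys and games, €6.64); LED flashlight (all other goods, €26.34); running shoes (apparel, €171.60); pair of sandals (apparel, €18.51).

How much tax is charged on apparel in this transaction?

€13.96

Scarf €26.90: apparel → 5.25% → €1.41
Running shoes €171.60: apparel → 5.25% + 1.5% surcharge = 6.75% → €11.58
Pair of sandals €18.51: apparel → 5.25% → €0.97
Tax on apparel = €1.41 + €11.58 + €0.97 = €13.96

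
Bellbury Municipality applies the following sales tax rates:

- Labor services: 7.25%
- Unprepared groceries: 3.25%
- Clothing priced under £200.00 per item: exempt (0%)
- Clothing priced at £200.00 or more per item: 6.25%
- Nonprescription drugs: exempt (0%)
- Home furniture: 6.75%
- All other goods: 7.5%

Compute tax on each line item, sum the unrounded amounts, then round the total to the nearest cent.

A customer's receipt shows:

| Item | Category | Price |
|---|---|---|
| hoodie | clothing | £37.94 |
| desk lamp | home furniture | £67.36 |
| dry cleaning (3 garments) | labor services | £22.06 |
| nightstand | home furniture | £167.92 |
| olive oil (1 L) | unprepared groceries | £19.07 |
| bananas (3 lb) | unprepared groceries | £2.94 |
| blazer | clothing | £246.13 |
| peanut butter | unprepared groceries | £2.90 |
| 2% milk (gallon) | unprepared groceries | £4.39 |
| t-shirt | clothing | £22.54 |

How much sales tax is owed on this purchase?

£33.82

Hoodie £37.94: clothing, under £200.00 → 0% → £0.00
Desk lamp £67.36: home furniture → 6.75% → £4.5468
Dry cleaning (3 garments) £22.06: labor services → 7.25% → £1.59935
Nightstand £167.92: home furniture → 6.75% → £11.3346
Olive oil (1 L) £19.07: unprepared groceries → 3.25% → £0.619775
Bananas (3 lb) £2.94: unprepared groceries → 3.25% → £0.09555
Blazer £246.13: clothing, £200.00 or more → 6.25% → £15.383125
Peanut butter £2.90: unprepared groceries → 3.25% → £0.09425
2% milk (gallon) £4.39: unprepared groceries → 3.25% → £0.142675
T-shirt £22.54: clothing, under £200.00 → 0% → £0.00
Unrounded tax sum = £33.816125 → £33.82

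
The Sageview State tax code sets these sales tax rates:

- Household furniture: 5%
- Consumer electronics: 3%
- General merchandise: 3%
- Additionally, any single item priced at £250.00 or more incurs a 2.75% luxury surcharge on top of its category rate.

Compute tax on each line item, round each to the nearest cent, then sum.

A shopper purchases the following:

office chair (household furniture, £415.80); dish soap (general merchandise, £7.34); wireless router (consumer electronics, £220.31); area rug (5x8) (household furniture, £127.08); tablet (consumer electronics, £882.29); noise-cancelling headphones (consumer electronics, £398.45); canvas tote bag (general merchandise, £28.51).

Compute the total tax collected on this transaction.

Office chair £415.80: household furniture → 5% + 2.75% surcharge = 7.75% → £32.22
Dish soap £7.34: general merchandise → 3% → £0.22
Wireless router £220.31: consumer electronics → 3% → £6.61
Area rug (5x8) £127.08: household furniture → 5% → £6.35
Tablet £882.29: consumer electronics → 3% + 2.75% surcharge = 5.75% → £50.73
Noise-cancelling headphones £398.45: consumer electronics → 3% + 2.75% surcharge = 5.75% → £22.91
Canvas tote bag £28.51: general merchandise → 3% → £0.86
Total tax = £32.22 + £0.22 + £6.61 + £6.35 + £50.73 + £22.91 + £0.86 = £119.90

£119.90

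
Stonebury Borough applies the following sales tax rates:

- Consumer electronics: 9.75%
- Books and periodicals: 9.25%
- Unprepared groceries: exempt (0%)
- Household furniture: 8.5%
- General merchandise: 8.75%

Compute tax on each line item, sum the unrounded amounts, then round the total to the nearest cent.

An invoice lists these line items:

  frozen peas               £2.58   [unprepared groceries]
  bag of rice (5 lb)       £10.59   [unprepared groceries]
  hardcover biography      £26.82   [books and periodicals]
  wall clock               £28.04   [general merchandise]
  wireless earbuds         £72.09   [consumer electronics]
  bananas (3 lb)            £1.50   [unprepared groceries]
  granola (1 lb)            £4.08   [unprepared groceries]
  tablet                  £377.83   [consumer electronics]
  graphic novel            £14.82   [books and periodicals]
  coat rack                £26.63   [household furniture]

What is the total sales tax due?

Frozen peas £2.58: unprepared groceries → 0% → £0.00
Bag of rice (5 lb) £10.59: unprepared groceries → 0% → £0.00
Hardcover biography £26.82: books and periodicals → 9.25% → £2.48085
Wall clock £28.04: general merchandise → 8.75% → £2.4535
Wireless earbuds £72.09: consumer electronics → 9.75% → £7.028775
Bananas (3 lb) £1.50: unprepared groceries → 0% → £0.00
Granola (1 lb) £4.08: unprepared groceries → 0% → £0.00
Tablet £377.83: consumer electronics → 9.75% → £36.838425
Graphic novel £14.82: books and periodicals → 9.25% → £1.37085
Coat rack £26.63: household furniture → 8.5% → £2.26355
Unrounded tax sum = £52.43595 → £52.44

£52.44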